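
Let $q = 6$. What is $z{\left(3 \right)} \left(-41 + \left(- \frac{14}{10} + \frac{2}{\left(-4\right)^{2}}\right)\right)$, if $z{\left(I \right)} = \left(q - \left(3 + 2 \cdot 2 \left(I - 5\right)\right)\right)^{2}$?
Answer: $- \frac{204611}{40} \approx -5115.3$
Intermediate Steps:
$z{\left(I \right)} = \left(23 - 4 I\right)^{2}$ ($z{\left(I \right)} = \left(6 - \left(3 + 2 \cdot 2 \left(I - 5\right)\right)\right)^{2} = \left(6 - \left(3 + 2 \cdot 2 \left(-5 + I\right)\right)\right)^{2} = \left(6 - \left(3 + 2 \left(-10 + 2 I\right)\right)\right)^{2} = \left(6 - \left(-17 + 4 I\right)\right)^{2} = \left(23 - 4 I\right)^{2}$)
$z{\left(3 \right)} \left(-41 + \left(- \frac{14}{10} + \frac{2}{\left(-4\right)^{2}}\right)\right) = \left(23 - 12\right)^{2} \left(-41 + \left(- \frac{14}{10} + \frac{2}{\left(-4\right)^{2}}\right)\right) = \left(23 - 12\right)^{2} \left(-41 + \left(\left(-14\right) \frac{1}{10} + \frac{2}{16}\right)\right) = 11^{2} \left(-41 + \left(- \frac{7}{5} + 2 \cdot \frac{1}{16}\right)\right) = 121 \left(-41 + \left(- \frac{7}{5} + \frac{1}{8}\right)\right) = 121 \left(-41 - \frac{51}{40}\right) = 121 \left(- \frac{1691}{40}\right) = - \frac{204611}{40}$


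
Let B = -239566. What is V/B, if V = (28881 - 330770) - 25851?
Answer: 163870/119783 ≈ 1.3681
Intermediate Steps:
V = -327740 (V = -301889 - 25851 = -327740)
V/B = -327740/(-239566) = -327740*(-1/239566) = 163870/119783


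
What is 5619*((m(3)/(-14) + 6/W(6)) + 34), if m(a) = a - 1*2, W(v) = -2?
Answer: 2433027/14 ≈ 1.7379e+5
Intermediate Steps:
m(a) = -2 + a (m(a) = a - 2 = -2 + a)
5619*((m(3)/(-14) + 6/W(6)) + 34) = 5619*(((-2 + 3)/(-14) + 6/(-2)) + 34) = 5619*((1*(-1/14) + 6*(-½)) + 34) = 5619*((-1/14 - 3) + 34) = 5619*(-43/14 + 34) = 5619*(433/14) = 2433027/14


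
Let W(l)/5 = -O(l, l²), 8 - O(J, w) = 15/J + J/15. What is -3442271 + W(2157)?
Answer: -2474504623/719 ≈ -3.4416e+6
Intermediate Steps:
O(J, w) = 8 - 15/J - J/15 (O(J, w) = 8 - (15/J + J/15) = 8 + (-15/J - J/15) = 8 - 15/J - J/15)
W(l) = -40 + 75/l + l/3 (W(l) = 5*(-(8 - 15/l - l/15)) = 5*(-8 + 15/l + l/15) = -40 + 75/l + l/3)
-3442271 + W(2157) = -3442271 + (-40 + 75/2157 + (⅓)*2157) = -3442271 + (-40 + 75*(1/2157) + 719) = -3442271 + (-40 + 25/719 + 719) = -3442271 + 488226/719 = -2474504623/719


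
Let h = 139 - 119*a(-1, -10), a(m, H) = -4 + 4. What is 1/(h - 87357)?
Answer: -1/87218 ≈ -1.1466e-5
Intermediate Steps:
a(m, H) = 0
h = 139 (h = 139 - 119*0 = 139 + 0 = 139)
1/(h - 87357) = 1/(139 - 87357) = 1/(-87218) = -1/87218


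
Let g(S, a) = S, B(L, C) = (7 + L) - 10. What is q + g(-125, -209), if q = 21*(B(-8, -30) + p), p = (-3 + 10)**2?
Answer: 673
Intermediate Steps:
B(L, C) = -3 + L
p = 49 (p = 7**2 = 49)
q = 798 (q = 21*((-3 - 8) + 49) = 21*(-11 + 49) = 21*38 = 798)
q + g(-125, -209) = 798 - 125 = 673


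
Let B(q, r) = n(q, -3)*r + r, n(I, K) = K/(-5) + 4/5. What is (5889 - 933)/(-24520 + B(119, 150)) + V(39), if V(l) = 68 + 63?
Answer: 790001/6040 ≈ 130.79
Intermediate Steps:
n(I, K) = ⅘ - K/5 (n(I, K) = K*(-⅕) + 4*(⅕) = -K/5 + ⅘ = ⅘ - K/5)
B(q, r) = 12*r/5 (B(q, r) = (⅘ - ⅕*(-3))*r + r = (⅘ + ⅗)*r + r = 7*r/5 + r = 12*r/5)
V(l) = 131
(5889 - 933)/(-24520 + B(119, 150)) + V(39) = (5889 - 933)/(-24520 + (12/5)*150) + 131 = 4956/(-24520 + 360) + 131 = 4956/(-24160) + 131 = 4956*(-1/24160) + 131 = -1239/6040 + 131 = 790001/6040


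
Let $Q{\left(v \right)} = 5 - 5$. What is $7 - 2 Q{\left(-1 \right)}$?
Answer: $7$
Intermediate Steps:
$Q{\left(v \right)} = 0$ ($Q{\left(v \right)} = 5 - 5 = 0$)
$7 - 2 Q{\left(-1 \right)} = 7 - 0 = 7 + 0 = 7$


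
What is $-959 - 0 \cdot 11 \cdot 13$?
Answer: $-959$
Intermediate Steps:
$-959 - 0 \cdot 11 \cdot 13 = -959 - 0 \cdot 13 = -959 - 0 = -959 + 0 = -959$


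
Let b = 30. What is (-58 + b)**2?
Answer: 784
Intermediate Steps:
(-58 + b)**2 = (-58 + 30)**2 = (-28)**2 = 784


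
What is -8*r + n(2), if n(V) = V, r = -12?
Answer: 98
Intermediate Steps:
-8*r + n(2) = -8*(-12) + 2 = 96 + 2 = 98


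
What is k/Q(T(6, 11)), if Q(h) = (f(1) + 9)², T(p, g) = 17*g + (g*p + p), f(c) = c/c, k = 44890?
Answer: 4489/10 ≈ 448.90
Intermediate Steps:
f(c) = 1
T(p, g) = p + 17*g + g*p (T(p, g) = 17*g + (p + g*p) = p + 17*g + g*p)
Q(h) = 100 (Q(h) = (1 + 9)² = 10² = 100)
k/Q(T(6, 11)) = 44890/100 = 44890*(1/100) = 4489/10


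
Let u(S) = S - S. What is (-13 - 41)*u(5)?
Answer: 0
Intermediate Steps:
u(S) = 0
(-13 - 41)*u(5) = (-13 - 41)*0 = -54*0 = 0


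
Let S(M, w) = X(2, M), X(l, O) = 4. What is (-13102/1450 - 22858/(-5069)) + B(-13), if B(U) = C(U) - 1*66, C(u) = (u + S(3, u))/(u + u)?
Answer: -6705776869/95550650 ≈ -70.180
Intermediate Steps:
S(M, w) = 4
C(u) = (4 + u)/(2*u) (C(u) = (u + 4)/(u + u) = (4 + u)/((2*u)) = (4 + u)*(1/(2*u)) = (4 + u)/(2*u))
B(U) = -66 + (4 + U)/(2*U) (B(U) = (4 + U)/(2*U) - 1*66 = (4 + U)/(2*U) - 66 = -66 + (4 + U)/(2*U))
(-13102/1450 - 22858/(-5069)) + B(-13) = (-13102/1450 - 22858/(-5069)) + (-131/2 + 2/(-13)) = (-13102*1/1450 - 22858*(-1/5069)) + (-131/2 + 2*(-1/13)) = (-6551/725 + 22858/5069) + (-131/2 - 2/13) = -16634969/3675025 - 1707/26 = -6705776869/95550650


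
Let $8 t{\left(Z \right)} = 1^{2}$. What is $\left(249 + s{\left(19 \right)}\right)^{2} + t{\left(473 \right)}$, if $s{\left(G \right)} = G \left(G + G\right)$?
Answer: $\frac{7542729}{8} \approx 9.4284 \cdot 10^{5}$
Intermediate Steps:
$t{\left(Z \right)} = \frac{1}{8}$ ($t{\left(Z \right)} = \frac{1^{2}}{8} = \frac{1}{8} \cdot 1 = \frac{1}{8}$)
$s{\left(G \right)} = 2 G^{2}$ ($s{\left(G \right)} = G 2 G = 2 G^{2}$)
$\left(249 + s{\left(19 \right)}\right)^{2} + t{\left(473 \right)} = \left(249 + 2 \cdot 19^{2}\right)^{2} + \frac{1}{8} = \left(249 + 2 \cdot 361\right)^{2} + \frac{1}{8} = \left(249 + 722\right)^{2} + \frac{1}{8} = 971^{2} + \frac{1}{8} = 942841 + \frac{1}{8} = \frac{7542729}{8}$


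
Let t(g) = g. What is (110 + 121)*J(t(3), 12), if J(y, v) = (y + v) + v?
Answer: 6237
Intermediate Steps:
J(y, v) = y + 2*v (J(y, v) = (v + y) + v = y + 2*v)
(110 + 121)*J(t(3), 12) = (110 + 121)*(3 + 2*12) = 231*(3 + 24) = 231*27 = 6237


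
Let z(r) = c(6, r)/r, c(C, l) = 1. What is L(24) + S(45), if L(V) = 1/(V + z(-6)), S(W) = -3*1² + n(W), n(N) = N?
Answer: 6012/143 ≈ 42.042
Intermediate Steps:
z(r) = 1/r
S(W) = -3 + W (S(W) = -3*1² + W = -3*1 + W = -3 + W)
L(V) = 1/(-⅙ + V) (L(V) = 1/(V + 1/(-6)) = 1/(V - ⅙) = 1/(-⅙ + V))
L(24) + S(45) = 6/(-1 + 6*24) + (-3 + 45) = 6/(-1 + 144) + 42 = 6/143 + 42 = 6012/143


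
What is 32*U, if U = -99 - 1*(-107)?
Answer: 256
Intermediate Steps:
U = 8 (U = -99 + 107 = 8)
32*U = 32*8 = 256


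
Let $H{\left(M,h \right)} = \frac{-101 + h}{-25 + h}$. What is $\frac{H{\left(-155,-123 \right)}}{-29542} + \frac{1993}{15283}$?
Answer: $\frac{1088800387}{8352572141} \approx 0.13036$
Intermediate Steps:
$H{\left(M,h \right)} = \frac{-101 + h}{-25 + h}$
$\frac{H{\left(-155,-123 \right)}}{-29542} + \frac{1993}{15283} = \frac{\frac{1}{-25 - 123} \left(-101 - 123\right)}{-29542} + \frac{1993}{15283} = \frac{1}{-148} \left(-224\right) \left(- \frac{1}{29542}\right) + 1993 \cdot \frac{1}{15283} = \left(- \frac{1}{148}\right) \left(-224\right) \left(- \frac{1}{29542}\right) + \frac{1993}{15283} = \frac{56}{37} \left(- \frac{1}{29542}\right) + \frac{1993}{15283} = - \frac{28}{546527} + \frac{1993}{15283} = \frac{1088800387}{8352572141}$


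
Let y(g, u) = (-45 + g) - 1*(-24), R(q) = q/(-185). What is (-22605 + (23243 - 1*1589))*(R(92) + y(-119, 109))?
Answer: 24718392/185 ≈ 1.3361e+5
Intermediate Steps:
R(q) = -q/185 (R(q) = q*(-1/185) = -q/185)
y(g, u) = -21 + g (y(g, u) = (-45 + g) + 24 = -21 + g)
(-22605 + (23243 - 1*1589))*(R(92) + y(-119, 109)) = (-22605 + (23243 - 1*1589))*(-1/185*92 + (-21 - 119)) = (-22605 + (23243 - 1589))*(-92/185 - 140) = (-22605 + 21654)*(-25992/185) = -951*(-25992/185) = 24718392/185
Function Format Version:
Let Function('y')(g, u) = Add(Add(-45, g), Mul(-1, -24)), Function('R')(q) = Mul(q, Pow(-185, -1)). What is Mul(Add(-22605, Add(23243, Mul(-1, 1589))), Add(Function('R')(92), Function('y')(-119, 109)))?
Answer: Rational(24718392, 185) ≈ 1.3361e+5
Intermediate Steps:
Function('R')(q) = Mul(Rational(-1, 185), q) (Function('R')(q) = Mul(q, Rational(-1, 185)) = Mul(Rational(-1, 185), q))
Function('y')(g, u) = Add(-21, g) (Function('y')(g, u) = Add(Add(-45, g), 24) = Add(-21, g))
Mul(Add(-22605, Add(23243, Mul(-1, 1589))), Add(Function('R')(92), Function('y')(-119, 109))) = Mul(Add(-22605, Add(23243, Mul(-1, 1589))), Add(Mul(Rational(-1, 185), 92), Add(-21, -119))) = Mul(Add(-22605, Add(23243, -1589)), Add(Rational(-92, 185), -140)) = Mul(Add(-22605, 21654), Rational(-25992, 185)) = Mul(-951, Rational(-25992, 185)) = Rational(24718392, 185)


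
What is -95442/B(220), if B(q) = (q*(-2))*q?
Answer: 47721/48400 ≈ 0.98597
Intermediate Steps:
B(q) = -2*q² (B(q) = (-2*q)*q = -2*q²)
-95442/B(220) = -95442/((-2*220²)) = -95442/((-2*48400)) = -95442/(-96800) = -95442*(-1/96800) = 47721/48400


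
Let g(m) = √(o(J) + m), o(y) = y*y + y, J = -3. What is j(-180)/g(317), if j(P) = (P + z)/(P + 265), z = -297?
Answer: -477*√323/27455 ≈ -0.31225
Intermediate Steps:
o(y) = y + y² (o(y) = y² + y = y + y²)
g(m) = √(6 + m) (g(m) = √(-3*(1 - 3) + m) = √(-3*(-2) + m) = √(6 + m))
j(P) = (-297 + P)/(265 + P) (j(P) = (P - 297)/(P + 265) = (-297 + P)/(265 + P))
j(-180)/g(317) = ((-297 - 180)/(265 - 180))/(√(6 + 317)) = (-477/85)/(√323) = ((1/85)*(-477))*(√323/323) = -477*√323/27455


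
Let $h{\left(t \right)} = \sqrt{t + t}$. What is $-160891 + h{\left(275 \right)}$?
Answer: $-160891 + 5 \sqrt{22} \approx -1.6087 \cdot 10^{5}$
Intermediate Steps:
$h{\left(t \right)} = \sqrt{2} \sqrt{t}$ ($h{\left(t \right)} = \sqrt{2 t} = \sqrt{2} \sqrt{t}$)
$-160891 + h{\left(275 \right)} = -160891 + \sqrt{2} \sqrt{275} = -160891 + \sqrt{2} \cdot 5 \sqrt{11} = -160891 + 5 \sqrt{22}$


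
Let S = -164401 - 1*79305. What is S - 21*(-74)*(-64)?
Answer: -343162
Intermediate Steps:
S = -243706 (S = -164401 - 79305 = -243706)
S - 21*(-74)*(-64) = -243706 - 21*(-74)*(-64) = -243706 - (-1554)*(-64) = -243706 - 1*99456 = -243706 - 99456 = -343162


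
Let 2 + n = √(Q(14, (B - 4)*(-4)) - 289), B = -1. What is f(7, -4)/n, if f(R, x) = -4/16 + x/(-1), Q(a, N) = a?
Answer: -5/186 - 25*I*√11/372 ≈ -0.026882 - 0.22289*I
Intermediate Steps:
f(R, x) = -¼ - x (f(R, x) = -4*1/16 + x*(-1) = -¼ - x)
n = -2 + 5*I*√11 (n = -2 + √(14 - 289) = -2 + √(-275) = -2 + 5*I*√11 ≈ -2.0 + 16.583*I)
f(7, -4)/n = (-¼ - 1*(-4))/(-2 + 5*I*√11) = (-¼ + 4)/(-2 + 5*I*√11) = 15/(4*(-2 + 5*I*√11))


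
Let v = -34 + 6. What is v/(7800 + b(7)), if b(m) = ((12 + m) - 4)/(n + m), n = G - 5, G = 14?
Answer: -448/124815 ≈ -0.0035893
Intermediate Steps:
n = 9 (n = 14 - 5 = 9)
b(m) = (8 + m)/(9 + m) (b(m) = ((12 + m) - 4)/(9 + m) = (8 + m)/(9 + m))
v = -28
v/(7800 + b(7)) = -28/(7800 + (8 + 7)/(9 + 7)) = -28/(7800 + 15/16) = -28/(124815/16) = (16/124815)*(-28) = -448/124815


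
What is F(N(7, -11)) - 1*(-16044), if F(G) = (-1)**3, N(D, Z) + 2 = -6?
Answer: 16043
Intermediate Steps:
N(D, Z) = -8 (N(D, Z) = -2 - 6 = -8)
F(G) = -1
F(N(7, -11)) - 1*(-16044) = -1 - 1*(-16044) = -1 + 16044 = 16043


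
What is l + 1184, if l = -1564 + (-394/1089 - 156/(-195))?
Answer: -2066714/5445 ≈ -379.56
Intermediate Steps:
l = -8513594/5445 (l = -1564 + (-394*1/1089 - 156*(-1/195)) = -1564 + (-394/1089 + 4/5) = -1564 + 2386/5445 = -8513594/5445 ≈ -1563.6)
l + 1184 = -8513594/5445 + 1184 = -2066714/5445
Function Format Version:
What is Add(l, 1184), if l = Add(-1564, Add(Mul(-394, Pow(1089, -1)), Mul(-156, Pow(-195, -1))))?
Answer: Rational(-2066714, 5445) ≈ -379.56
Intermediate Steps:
l = Rational(-8513594, 5445) (l = Add(-1564, Add(Mul(-394, Rational(1, 1089)), Mul(-156, Rational(-1, 195)))) = Add(-1564, Add(Rational(-394, 1089), Rational(4, 5))) = Add(-1564, Rational(2386, 5445)) = Rational(-8513594, 5445) ≈ -1563.6)
Add(l, 1184) = Add(Rational(-8513594, 5445), 1184) = Rational(-2066714, 5445)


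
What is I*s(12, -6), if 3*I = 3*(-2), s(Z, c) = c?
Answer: 12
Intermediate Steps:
I = -2 (I = (3*(-2))/3 = (⅓)*(-6) = -2)
I*s(12, -6) = -2*(-6) = 12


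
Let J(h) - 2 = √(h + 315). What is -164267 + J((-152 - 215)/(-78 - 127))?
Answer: -164265 + √13313110/205 ≈ -1.6425e+5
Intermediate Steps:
J(h) = 2 + √(315 + h) (J(h) = 2 + √(h + 315) = 2 + √(315 + h))
-164267 + J((-152 - 215)/(-78 - 127)) = -164267 + (2 + √(315 + (-152 - 215)/(-78 - 127))) = -164267 + (2 + √(315 - 367/(-205))) = -164267 + (2 + √(315 - 367*(-1/205))) = -164267 + (2 + √(315 + 367/205)) = -164267 + (2 + √(64942/205)) = -164267 + (2 + √13313110/205) = -164265 + √13313110/205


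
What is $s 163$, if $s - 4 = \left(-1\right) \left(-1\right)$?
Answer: $815$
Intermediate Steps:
$s = 5$ ($s = 4 - -1 = 4 + 1 = 5$)
$s 163 = 5 \cdot 163 = 815$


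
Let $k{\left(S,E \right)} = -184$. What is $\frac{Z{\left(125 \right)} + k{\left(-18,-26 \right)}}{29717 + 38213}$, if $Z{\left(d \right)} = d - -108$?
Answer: $\frac{49}{67930} \approx 0.00072133$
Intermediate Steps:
$Z{\left(d \right)} = 108 + d$ ($Z{\left(d \right)} = d + 108 = 108 + d$)
$\frac{Z{\left(125 \right)} + k{\left(-18,-26 \right)}}{29717 + 38213} = \frac{\left(108 + 125\right) - 184}{29717 + 38213} = \frac{233 - 184}{67930} = 49 \cdot \frac{1}{67930} = \frac{49}{67930}$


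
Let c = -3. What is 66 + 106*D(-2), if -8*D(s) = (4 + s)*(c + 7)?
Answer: -40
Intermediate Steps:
D(s) = -2 - s/2 (D(s) = -(4 + s)*(-3 + 7)/8 = -(4 + s)*4/8 = -(16 + 4*s)/8 = -2 - s/2)
66 + 106*D(-2) = 66 + 106*(-2 - ½*(-2)) = 66 + 106*(-2 + 1) = 66 + 106*(-1) = 66 - 106 = -40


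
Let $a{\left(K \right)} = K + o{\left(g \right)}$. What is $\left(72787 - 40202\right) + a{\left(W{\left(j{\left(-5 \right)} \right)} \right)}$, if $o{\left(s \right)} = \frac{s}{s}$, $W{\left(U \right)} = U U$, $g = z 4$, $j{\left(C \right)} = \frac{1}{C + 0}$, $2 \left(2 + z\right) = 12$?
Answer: $\frac{814651}{25} \approx 32586.0$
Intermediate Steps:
$z = 4$ ($z = -2 + \frac{1}{2} \cdot 12 = -2 + 6 = 4$)
$j{\left(C \right)} = \frac{1}{C}$
$g = 16$ ($g = 4 \cdot 4 = 16$)
$W{\left(U \right)} = U^{2}$
$o{\left(s \right)} = 1$
$a{\left(K \right)} = 1 + K$ ($a{\left(K \right)} = K + 1 = 1 + K$)
$\left(72787 - 40202\right) + a{\left(W{\left(j{\left(-5 \right)} \right)} \right)} = \left(72787 - 40202\right) + \left(1 + \left(\frac{1}{-5}\right)^{2}\right) = 32585 + \left(1 + \left(- \frac{1}{5}\right)^{2}\right) = 32585 + \left(1 + \frac{1}{25}\right) = 32585 + \frac{26}{25} = \frac{814651}{25}$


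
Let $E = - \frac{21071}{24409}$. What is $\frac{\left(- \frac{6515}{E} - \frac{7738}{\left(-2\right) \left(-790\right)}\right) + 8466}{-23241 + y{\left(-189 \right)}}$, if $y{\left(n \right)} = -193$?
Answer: $- \frac{266473735891}{390084473060} \approx -0.68312$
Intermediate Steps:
$E = - \frac{21071}{24409}$ ($E = \left(-21071\right) \frac{1}{24409} = - \frac{21071}{24409} \approx -0.86325$)
$\frac{\left(- \frac{6515}{E} - \frac{7738}{\left(-2\right) \left(-790\right)}\right) + 8466}{-23241 + y{\left(-189 \right)}} = \frac{\left(- \frac{6515}{- \frac{21071}{24409}} - \frac{7738}{\left(-2\right) \left(-790\right)}\right) + 8466}{-23241 - 193} = \frac{\left(\left(-6515\right) \left(- \frac{24409}{21071}\right) - \frac{7738}{1580}\right) + 8466}{-23434} = \left(\left(\frac{159024635}{21071} - \frac{3869}{790}\right) + 8466\right) \left(- \frac{1}{23434}\right) = \left(\frac{125547937951}{16646090} + 8466\right) \left(- \frac{1}{23434}\right) = \frac{266473735891}{16646090} \left(- \frac{1}{23434}\right) = - \frac{266473735891}{390084473060}$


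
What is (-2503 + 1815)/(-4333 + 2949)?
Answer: 86/173 ≈ 0.49711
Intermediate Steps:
(-2503 + 1815)/(-4333 + 2949) = -688/(-1384) = -688*(-1/1384) = 86/173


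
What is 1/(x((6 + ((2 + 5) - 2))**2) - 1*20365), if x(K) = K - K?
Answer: -1/20365 ≈ -4.9104e-5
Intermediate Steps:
x(K) = 0
1/(x((6 + ((2 + 5) - 2))**2) - 1*20365) = 1/(0 - 1*20365) = 1/(0 - 20365) = 1/(-20365) = -1/20365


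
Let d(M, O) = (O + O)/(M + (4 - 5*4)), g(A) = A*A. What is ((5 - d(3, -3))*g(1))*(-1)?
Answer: -59/13 ≈ -4.5385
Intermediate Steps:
g(A) = A²
d(M, O) = 2*O/(-16 + M) (d(M, O) = (2*O)/(M + (4 - 20)) = (2*O)/(M - 16) = (2*O)/(-16 + M) = 2*O/(-16 + M))
((5 - d(3, -3))*g(1))*(-1) = ((5 - 2*(-3)/(-16 + 3))*1²)*(-1) = ((5 - 2*(-3)/(-13))*1)*(-1) = ((5 - 2*(-3)*(-1)/13)*1)*(-1) = ((5 - 1*6/13)*1)*(-1) = ((5 - 6/13)*1)*(-1) = ((59/13)*1)*(-1) = (59/13)*(-1) = -59/13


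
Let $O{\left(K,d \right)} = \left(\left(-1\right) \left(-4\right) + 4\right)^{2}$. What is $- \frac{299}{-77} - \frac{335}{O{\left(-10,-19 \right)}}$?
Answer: $- \frac{6659}{4928} \approx -1.3513$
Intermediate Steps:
$O{\left(K,d \right)} = 64$ ($O{\left(K,d \right)} = \left(4 + 4\right)^{2} = 8^{2} = 64$)
$- \frac{299}{-77} - \frac{335}{O{\left(-10,-19 \right)}} = - \frac{299}{-77} - \frac{335}{64} = \left(-299\right) \left(- \frac{1}{77}\right) - \frac{335}{64} = \frac{299}{77} - \frac{335}{64} = - \frac{6659}{4928}$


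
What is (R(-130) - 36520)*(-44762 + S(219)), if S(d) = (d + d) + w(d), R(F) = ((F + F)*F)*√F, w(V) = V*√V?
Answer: 40*(913 - 845*I*√130)*(44324 - 219*√219) ≈ 1.5004e+9 - 1.5833e+10*I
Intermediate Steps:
w(V) = V^(3/2)
R(F) = 2*F^(5/2) (R(F) = ((2*F)*F)*√F = (2*F²)*√F = 2*F^(5/2))
S(d) = d^(3/2) + 2*d (S(d) = (d + d) + d^(3/2) = 2*d + d^(3/2) = d^(3/2) + 2*d)
(R(-130) - 36520)*(-44762 + S(219)) = (2*(-130)^(5/2) - 36520)*(-44762 + (219^(3/2) + 2*219)) = (2*(16900*I*√130) - 36520)*(-44762 + (219*√219 + 438)) = (33800*I*√130 - 36520)*(-44762 + (438 + 219*√219)) = (-36520 + 33800*I*√130)*(-44324 + 219*√219) = (-44324 + 219*√219)*(-36520 + 33800*I*√130)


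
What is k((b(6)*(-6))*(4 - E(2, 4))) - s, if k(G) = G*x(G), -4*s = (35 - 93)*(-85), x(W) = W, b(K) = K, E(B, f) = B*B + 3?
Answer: 25793/2 ≈ 12897.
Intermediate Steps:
E(B, f) = 3 + B² (E(B, f) = B² + 3 = 3 + B²)
s = -2465/2 (s = -(35 - 93)*(-85)/4 = -(-29)*(-85)/2 = -¼*4930 = -2465/2 ≈ -1232.5)
k(G) = G² (k(G) = G*G = G²)
k((b(6)*(-6))*(4 - E(2, 4))) - s = ((6*(-6))*(4 - (3 + 2²)))² - 1*(-2465/2) = (-36*(4 - (3 + 4)))² + 2465/2 = (-36*(4 - 1*7))² + 2465/2 = (-36*(4 - 7))² + 2465/2 = (-36*(-3))² + 2465/2 = 108² + 2465/2 = 11664 + 2465/2 = 25793/2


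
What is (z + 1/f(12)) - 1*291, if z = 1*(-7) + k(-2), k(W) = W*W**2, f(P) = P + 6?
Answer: -5507/18 ≈ -305.94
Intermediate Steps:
f(P) = 6 + P
k(W) = W**3
z = -15 (z = 1*(-7) + (-2)**3 = -7 - 8 = -15)
(z + 1/f(12)) - 1*291 = (-15 + 1/(6 + 12)) - 1*291 = (-15 + 1/18) - 291 = -269/18 - 291 = -5507/18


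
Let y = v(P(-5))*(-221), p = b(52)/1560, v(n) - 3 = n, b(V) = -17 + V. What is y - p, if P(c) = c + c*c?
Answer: -1585903/312 ≈ -5083.0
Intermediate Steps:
P(c) = c + c**2
v(n) = 3 + n
p = 7/312 (p = (-17 + 52)/1560 = 35*(1/1560) = 7/312 ≈ 0.022436)
y = -5083 (y = (3 - 5*(1 - 5))*(-221) = (3 - 5*(-4))*(-221) = (3 + 20)*(-221) = 23*(-221) = -5083)
y - p = -5083 - 1*7/312 = -5083 - 7/312 = -1585903/312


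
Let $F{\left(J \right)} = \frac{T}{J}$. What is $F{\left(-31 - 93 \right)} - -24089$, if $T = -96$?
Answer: $\frac{746783}{31} \approx 24090.0$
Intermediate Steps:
$F{\left(J \right)} = - \frac{96}{J}$
$F{\left(-31 - 93 \right)} - -24089 = - \frac{96}{-31 - 93} - -24089 = - \frac{96}{-124} + 24089 = \left(-96\right) \left(- \frac{1}{124}\right) + 24089 = \frac{24}{31} + 24089 = \frac{746783}{31}$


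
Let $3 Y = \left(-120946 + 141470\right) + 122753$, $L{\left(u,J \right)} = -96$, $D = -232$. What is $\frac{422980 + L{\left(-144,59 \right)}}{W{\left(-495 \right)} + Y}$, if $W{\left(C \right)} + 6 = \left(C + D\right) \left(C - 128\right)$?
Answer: $\frac{211442}{250337} \approx 0.84463$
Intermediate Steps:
$W{\left(C \right)} = -6 + \left(-232 + C\right) \left(-128 + C\right)$ ($W{\left(C \right)} = -6 + \left(C - 232\right) \left(C - 128\right) = -6 + \left(-232 + C\right) \left(-128 + C\right)$)
$Y = 47759$ ($Y = \frac{\left(-120946 + 141470\right) + 122753}{3} = \frac{20524 + 122753}{3} = \frac{1}{3} \cdot 143277 = 47759$)
$\frac{422980 + L{\left(-144,59 \right)}}{W{\left(-495 \right)} + Y} = \frac{422980 - 96}{\left(29690 + \left(-495\right)^{2} - -178200\right) + 47759} = \frac{422884}{\left(29690 + 245025 + 178200\right) + 47759} = \frac{422884}{452915 + 47759} = \frac{422884}{500674} = 422884 \cdot \frac{1}{500674} = \frac{211442}{250337}$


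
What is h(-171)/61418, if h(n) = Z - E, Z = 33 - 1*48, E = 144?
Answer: -159/61418 ≈ -0.0025888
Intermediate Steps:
Z = -15 (Z = 33 - 48 = -15)
h(n) = -159 (h(n) = -15 - 1*144 = -15 - 144 = -159)
h(-171)/61418 = -159/61418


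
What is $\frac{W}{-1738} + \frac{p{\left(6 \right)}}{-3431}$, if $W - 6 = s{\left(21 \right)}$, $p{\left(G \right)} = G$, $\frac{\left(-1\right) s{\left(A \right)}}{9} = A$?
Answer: $\frac{617445}{5963078} \approx 0.10354$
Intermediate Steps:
$s{\left(A \right)} = - 9 A$
$W = -183$ ($W = 6 - 189 = -183$)
$\frac{W}{-1738} + \frac{p{\left(6 \right)}}{-3431} = - \frac{183}{-1738} + \frac{6}{-3431} = \left(-183\right) \left(- \frac{1}{1738}\right) + 6 \left(- \frac{1}{3431}\right) = \frac{183}{1738} - \frac{6}{3431} = \frac{617445}{5963078}$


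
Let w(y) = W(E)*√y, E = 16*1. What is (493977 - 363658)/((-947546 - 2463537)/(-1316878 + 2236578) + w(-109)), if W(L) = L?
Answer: -408833252761196900/23614180590592889 - 1763681235851360000*I*√109/23614180590592889 ≈ -17.313 - 779.76*I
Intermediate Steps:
E = 16
w(y) = 16*√y
(493977 - 363658)/((-947546 - 2463537)/(-1316878 + 2236578) + w(-109)) = (493977 - 363658)/((-947546 - 2463537)/(-1316878 + 2236578) + 16*√(-109)) = 130319/(-3411083/919700 + 16*(I*√109)) = 130319/(-3411083*1/919700 + 16*I*√109) = 130319/(-3411083/919700 + 16*I*√109)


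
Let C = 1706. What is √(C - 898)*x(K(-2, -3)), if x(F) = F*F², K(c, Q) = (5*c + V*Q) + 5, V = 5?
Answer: -16000*√202 ≈ -2.2740e+5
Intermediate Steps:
K(c, Q) = 5 + 5*Q + 5*c (K(c, Q) = (5*c + 5*Q) + 5 = (5*Q + 5*c) + 5 = 5 + 5*Q + 5*c)
x(F) = F³
√(C - 898)*x(K(-2, -3)) = √(1706 - 898)*(5 + 5*(-3) + 5*(-2))³ = √808*(5 - 15 - 10)³ = (2*√202)*(-20)³ = (2*√202)*(-8000) = -16000*√202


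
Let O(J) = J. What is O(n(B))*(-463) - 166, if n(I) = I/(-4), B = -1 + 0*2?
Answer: -1127/4 ≈ -281.75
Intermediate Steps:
B = -1 (B = -1 + 0 = -1)
n(I) = -I/4 (n(I) = I*(-¼) = -I/4)
O(n(B))*(-463) - 166 = -¼*(-1)*(-463) - 166 = (¼)*(-463) - 166 = -463/4 - 166 = -1127/4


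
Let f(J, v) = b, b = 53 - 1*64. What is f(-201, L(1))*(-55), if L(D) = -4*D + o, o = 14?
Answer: 605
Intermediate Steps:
b = -11 (b = 53 - 64 = -11)
L(D) = 14 - 4*D (L(D) = -4*D + 14 = 14 - 4*D)
f(J, v) = -11
f(-201, L(1))*(-55) = -11*(-55) = 605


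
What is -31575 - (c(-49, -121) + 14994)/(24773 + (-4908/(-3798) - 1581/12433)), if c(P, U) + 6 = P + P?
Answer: -3078224577404280/97487442109 ≈ -31576.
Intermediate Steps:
c(P, U) = -6 + 2*P (c(P, U) = -6 + (P + P) = -6 + 2*P)
-31575 - (c(-49, -121) + 14994)/(24773 + (-4908/(-3798) - 1581/12433)) = -31575 - ((-6 + 2*(-49)) + 14994)/(24773 + (-4908/(-3798) - 1581/12433)) = -31575 - ((-6 - 98) + 14994)/(24773 + (-4908*(-1/3798) - 1581*1/12433)) = -31575 - (-104 + 14994)/(24773 + (818/633 - 1581/12433)) = -31575 - 14890/(24773 + 9169421/7870089) = -31575 - 14890/194974884218/7870089 = -31575 - 14890*7870089/194974884218 = -31575 - 1*58592812605/97487442109 = -31575 - 58592812605/97487442109 = -3078224577404280/97487442109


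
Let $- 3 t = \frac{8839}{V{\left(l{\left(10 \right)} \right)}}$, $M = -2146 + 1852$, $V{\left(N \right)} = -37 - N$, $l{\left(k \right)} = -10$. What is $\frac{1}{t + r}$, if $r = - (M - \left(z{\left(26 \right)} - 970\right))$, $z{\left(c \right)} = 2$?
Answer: $- \frac{81}{45755} \approx -0.0017703$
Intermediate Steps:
$M = -294$
$t = \frac{8839}{81}$ ($t = - \frac{8839 \frac{1}{-37 - -10}}{3} = - \frac{8839 \frac{1}{-37 + 10}}{3} = - \frac{8839 \frac{1}{-27}}{3} = - \frac{8839 \left(- \frac{1}{27}\right)}{3} = \left(- \frac{1}{3}\right) \left(- \frac{8839}{27}\right) = \frac{8839}{81} \approx 109.12$)
$r = -674$ ($r = - (-294 - \left(2 - 970\right)) = - (-294 - -968) = - (-294 + 968) = \left(-1\right) 674 = -674$)
$\frac{1}{t + r} = \frac{1}{\frac{8839}{81} - 674} = \frac{1}{- \frac{45755}{81}} = - \frac{81}{45755}$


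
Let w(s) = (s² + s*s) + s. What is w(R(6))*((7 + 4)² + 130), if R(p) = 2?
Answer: 2510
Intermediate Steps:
w(s) = s + 2*s² (w(s) = (s² + s²) + s = 2*s² + s = s + 2*s²)
w(R(6))*((7 + 4)² + 130) = (2*(1 + 2*2))*((7 + 4)² + 130) = (2*(1 + 4))*(11² + 130) = (2*5)*(121 + 130) = 10*251 = 2510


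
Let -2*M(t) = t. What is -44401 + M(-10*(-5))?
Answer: -44426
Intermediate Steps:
M(t) = -t/2
-44401 + M(-10*(-5)) = -44401 - (-5)*(-5) = -44401 - 1/2*50 = -44401 - 25 = -44426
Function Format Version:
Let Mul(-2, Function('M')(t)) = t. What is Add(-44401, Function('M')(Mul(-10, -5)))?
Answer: -44426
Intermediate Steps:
Function('M')(t) = Mul(Rational(-1, 2), t)
Add(-44401, Function('M')(Mul(-10, -5))) = Add(-44401, Mul(Rational(-1, 2), Mul(-10, -5))) = Add(-44401, Mul(Rational(-1, 2), 50)) = Add(-44401, -25) = -44426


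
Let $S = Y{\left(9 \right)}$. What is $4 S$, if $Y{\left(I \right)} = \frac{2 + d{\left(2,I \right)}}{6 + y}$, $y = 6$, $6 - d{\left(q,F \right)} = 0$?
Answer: $\frac{8}{3} \approx 2.6667$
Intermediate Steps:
$d{\left(q,F \right)} = 6$ ($d{\left(q,F \right)} = 6 - 0 = 6 + 0 = 6$)
$Y{\left(I \right)} = \frac{2}{3}$ ($Y{\left(I \right)} = \frac{2 + 6}{6 + 6} = \frac{8}{12} = 8 \cdot \frac{1}{12} = \frac{2}{3}$)
$S = \frac{2}{3} \approx 0.66667$
$4 S = 4 \cdot \frac{2}{3} = \frac{8}{3}$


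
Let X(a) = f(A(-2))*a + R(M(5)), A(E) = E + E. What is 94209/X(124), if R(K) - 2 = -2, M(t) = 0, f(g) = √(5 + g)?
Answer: 3039/4 ≈ 759.75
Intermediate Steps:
A(E) = 2*E
R(K) = 0 (R(K) = 2 - 2 = 0)
X(a) = a (X(a) = √(5 + 2*(-2))*a + 0 = √(5 - 4)*a + 0 = √1*a + 0 = 1*a + 0 = a + 0 = a)
94209/X(124) = 94209/124 = 94209*(1/124) = 3039/4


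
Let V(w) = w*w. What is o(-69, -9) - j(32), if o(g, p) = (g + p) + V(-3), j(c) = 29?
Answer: -98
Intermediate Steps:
V(w) = w²
o(g, p) = 9 + g + p (o(g, p) = (g + p) + (-3)² = (g + p) + 9 = 9 + g + p)
o(-69, -9) - j(32) = (9 - 69 - 9) - 1*29 = -69 - 29 = -98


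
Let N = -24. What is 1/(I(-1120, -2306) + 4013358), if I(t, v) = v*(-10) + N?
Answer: 1/4036394 ≈ 2.4775e-7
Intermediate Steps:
I(t, v) = -24 - 10*v (I(t, v) = v*(-10) - 24 = -10*v - 24 = -24 - 10*v)
1/(I(-1120, -2306) + 4013358) = 1/((-24 - 10*(-2306)) + 4013358) = 1/((-24 + 23060) + 4013358) = 1/(23036 + 4013358) = 1/4036394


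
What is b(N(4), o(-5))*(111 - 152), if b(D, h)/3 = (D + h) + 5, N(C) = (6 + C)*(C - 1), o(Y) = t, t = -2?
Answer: -4059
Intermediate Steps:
o(Y) = -2
N(C) = (-1 + C)*(6 + C) (N(C) = (6 + C)*(-1 + C) = (-1 + C)*(6 + C))
b(D, h) = 15 + 3*D + 3*h (b(D, h) = 3*((D + h) + 5) = 3*(5 + D + h) = 15 + 3*D + 3*h)
b(N(4), o(-5))*(111 - 152) = (15 + 3*(-6 + 4² + 5*4) + 3*(-2))*(111 - 152) = (15 + 3*(-6 + 16 + 20) - 6)*(-41) = (15 + 3*30 - 6)*(-41) = (15 + 90 - 6)*(-41) = 99*(-41) = -4059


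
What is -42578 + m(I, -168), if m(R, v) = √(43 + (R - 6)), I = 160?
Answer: -42578 + √197 ≈ -42564.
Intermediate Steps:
m(R, v) = √(37 + R) (m(R, v) = √(43 + (-6 + R)) = √(37 + R))
-42578 + m(I, -168) = -42578 + √(37 + 160) = -42578 + √197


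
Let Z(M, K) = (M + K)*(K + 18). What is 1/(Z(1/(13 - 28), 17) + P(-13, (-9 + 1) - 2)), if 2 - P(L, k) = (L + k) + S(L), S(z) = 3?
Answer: 3/1844 ≈ 0.0016269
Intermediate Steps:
Z(M, K) = (18 + K)*(K + M) (Z(M, K) = (K + M)*(18 + K) = (18 + K)*(K + M))
P(L, k) = -1 - L - k (P(L, k) = 2 - ((L + k) + 3) = 2 - (3 + L + k) = 2 + (-3 - L - k) = -1 - L - k)
1/(Z(1/(13 - 28), 17) + P(-13, (-9 + 1) - 2)) = 1/((17² + 18*17 + 18/(13 - 28) + 17/(13 - 28)) + (-1 - 1*(-13) - ((-9 + 1) - 2))) = 1/((289 + 306 + 18/(-15) + 17/(-15)) + (-1 + 13 - (-8 - 2))) = 1/((289 + 306 + 18*(-1/15) + 17*(-1/15)) + (-1 + 13 - 1*(-10))) = 1/((289 + 306 - 6/5 - 17/15) + (-1 + 13 + 10)) = 1/(1778/3 + 22) = 1/(1844/3) = 3/1844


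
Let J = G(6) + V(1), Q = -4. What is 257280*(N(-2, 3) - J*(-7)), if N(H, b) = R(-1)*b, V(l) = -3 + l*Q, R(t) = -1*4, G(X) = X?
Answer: -4888320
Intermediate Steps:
R(t) = -4
V(l) = -3 - 4*l (V(l) = -3 + l*(-4) = -3 - 4*l)
N(H, b) = -4*b
J = -1 (J = 6 + (-3 - 4*1) = 6 + (-3 - 4) = 6 - 7 = -1)
257280*(N(-2, 3) - J*(-7)) = 257280*(-4*3 - (-1)*(-7)) = 257280*(-12 - 1*7) = 257280*(-12 - 7) = 257280*(-19) = -4888320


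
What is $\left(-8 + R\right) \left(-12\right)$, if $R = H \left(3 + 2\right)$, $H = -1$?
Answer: $156$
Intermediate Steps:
$R = -5$ ($R = - (3 + 2) = \left(-1\right) 5 = -5$)
$\left(-8 + R\right) \left(-12\right) = \left(-8 - 5\right) \left(-12\right) = \left(-13\right) \left(-12\right) = 156$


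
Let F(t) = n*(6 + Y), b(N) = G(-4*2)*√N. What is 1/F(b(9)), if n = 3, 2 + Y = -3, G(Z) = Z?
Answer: ⅓ ≈ 0.33333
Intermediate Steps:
Y = -5 (Y = -2 - 3 = -5)
b(N) = -8*√N (b(N) = (-4*2)*√N = -8*√N)
F(t) = 3 (F(t) = 3*(6 - 5) = 3*1 = 3)
1/F(b(9)) = 1/3 = ⅓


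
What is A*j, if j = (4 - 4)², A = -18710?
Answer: 0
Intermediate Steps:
j = 0 (j = 0² = 0)
A*j = -18710*0 = 0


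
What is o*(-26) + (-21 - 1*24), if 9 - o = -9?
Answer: -513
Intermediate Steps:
o = 18 (o = 9 - 1*(-9) = 9 + 9 = 18)
o*(-26) + (-21 - 1*24) = 18*(-26) + (-21 - 1*24) = -468 + (-21 - 24) = -468 - 45 = -513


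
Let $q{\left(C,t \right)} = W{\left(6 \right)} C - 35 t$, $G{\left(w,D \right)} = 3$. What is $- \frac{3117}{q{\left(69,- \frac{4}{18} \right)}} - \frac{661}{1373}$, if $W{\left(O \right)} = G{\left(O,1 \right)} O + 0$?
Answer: $- \frac{45951697}{15443504} \approx -2.9755$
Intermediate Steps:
$W{\left(O \right)} = 3 O$ ($W{\left(O \right)} = 3 O + 0 = 3 O$)
$q{\left(C,t \right)} = - 35 t + 18 C$ ($q{\left(C,t \right)} = 3 \cdot 6 C - 35 t = 18 C - 35 t = - 35 t + 18 C$)
$- \frac{3117}{q{\left(69,- \frac{4}{18} \right)}} - \frac{661}{1373} = - \frac{3117}{- 35 \left(- \frac{4}{18}\right) + 18 \cdot 69} - \frac{661}{1373} = - \frac{3117}{- 35 \left(\left(-4\right) \frac{1}{18}\right) + 1242} - \frac{661}{1373} = - \frac{3117}{\left(-35\right) \left(- \frac{2}{9}\right) + 1242} - \frac{661}{1373} = - \frac{3117}{\frac{70}{9} + 1242} - \frac{661}{1373} = - \frac{3117}{\frac{11248}{9}} - \frac{661}{1373} = \left(-3117\right) \frac{9}{11248} - \frac{661}{1373} = - \frac{28053}{11248} - \frac{661}{1373} = - \frac{45951697}{15443504}$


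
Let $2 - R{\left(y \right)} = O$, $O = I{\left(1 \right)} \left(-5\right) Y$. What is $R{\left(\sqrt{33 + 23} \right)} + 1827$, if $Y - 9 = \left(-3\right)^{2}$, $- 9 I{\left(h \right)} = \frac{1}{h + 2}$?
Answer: $\frac{5477}{3} \approx 1825.7$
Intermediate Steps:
$I{\left(h \right)} = - \frac{1}{9 \left(2 + h\right)}$ ($I{\left(h \right)} = - \frac{1}{9 \left(h + 2\right)} = - \frac{1}{9 \left(2 + h\right)}$)
$Y = 18$ ($Y = 9 + \left(-3\right)^{2} = 9 + 9 = 18$)
$O = \frac{10}{3}$ ($O = - \frac{1}{18 + 9 \cdot 1} \left(-5\right) 18 = - \frac{1}{18 + 9} \left(-5\right) 18 = - \frac{1}{27} \left(-5\right) 18 = \left(-1\right) \frac{1}{27} \left(-5\right) 18 = \left(- \frac{1}{27}\right) \left(-5\right) 18 = \frac{5}{27} \cdot 18 = \frac{10}{3} \approx 3.3333$)
$R{\left(y \right)} = - \frac{4}{3}$ ($R{\left(y \right)} = 2 - \frac{10}{3} = - \frac{4}{3}$)
$R{\left(\sqrt{33 + 23} \right)} + 1827 = - \frac{4}{3} + 1827 = \frac{5477}{3}$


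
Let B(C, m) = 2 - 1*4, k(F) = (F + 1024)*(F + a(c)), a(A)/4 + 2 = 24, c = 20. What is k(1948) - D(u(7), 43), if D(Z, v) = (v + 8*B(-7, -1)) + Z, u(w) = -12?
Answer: 6050977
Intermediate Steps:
a(A) = 88 (a(A) = -8 + 4*24 = -8 + 96 = 88)
k(F) = (88 + F)*(1024 + F) (k(F) = (F + 1024)*(F + 88) = (1024 + F)*(88 + F) = (88 + F)*(1024 + F))
B(C, m) = -2 (B(C, m) = 2 - 4 = -2)
D(Z, v) = -16 + Z + v (D(Z, v) = (v + 8*(-2)) + Z = (v - 16) + Z = (-16 + v) + Z = -16 + Z + v)
k(1948) - D(u(7), 43) = (90112 + 1948² + 1112*1948) - (-16 - 12 + 43) = (90112 + 3794704 + 2166176) - 1*15 = 6050992 - 15 = 6050977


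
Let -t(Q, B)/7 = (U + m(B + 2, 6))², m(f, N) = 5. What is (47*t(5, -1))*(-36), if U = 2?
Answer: 580356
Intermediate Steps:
t(Q, B) = -343 (t(Q, B) = -7*(2 + 5)² = -7*7² = -7*49 = -343)
(47*t(5, -1))*(-36) = (47*(-343))*(-36) = -16121*(-36) = 580356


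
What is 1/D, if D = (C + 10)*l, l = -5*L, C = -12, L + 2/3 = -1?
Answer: -3/50 ≈ -0.060000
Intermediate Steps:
L = -5/3 (L = -2/3 - 1 = -5/3 ≈ -1.6667)
l = 25/3 (l = -5*(-5/3) = 25/3 ≈ 8.3333)
D = -50/3 (D = (-12 + 10)*(25/3) = -2*25/3 = -50/3 ≈ -16.667)
1/D = 1/(-50/3) = -3/50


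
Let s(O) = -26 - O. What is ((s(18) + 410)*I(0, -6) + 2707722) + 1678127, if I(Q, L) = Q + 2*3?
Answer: 4388045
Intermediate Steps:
I(Q, L) = 6 + Q (I(Q, L) = Q + 6 = 6 + Q)
((s(18) + 410)*I(0, -6) + 2707722) + 1678127 = (((-26 - 1*18) + 410)*(6 + 0) + 2707722) + 1678127 = (((-26 - 18) + 410)*6 + 2707722) + 1678127 = ((-44 + 410)*6 + 2707722) + 1678127 = (366*6 + 2707722) + 1678127 = (2196 + 2707722) + 1678127 = 2709918 + 1678127 = 4388045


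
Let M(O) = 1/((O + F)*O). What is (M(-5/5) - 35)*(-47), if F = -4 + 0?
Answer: 8178/5 ≈ 1635.6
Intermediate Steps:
F = -4
M(O) = 1/(O*(-4 + O)) (M(O) = 1/((O - 4)*O) = 1/((-4 + O)*O) = 1/(O*(-4 + O)))
(M(-5/5) - 35)*(-47) = (1/(((-5/5))*(-4 - 5/5)) - 35)*(-47) = (1/(((-5*1/5))*(-4 - 5*1/5)) - 35)*(-47) = (1/((-1)*(-4 - 1)) - 35)*(-47) = (-1/(-5) - 35)*(-47) = (-1*(-1/5) - 35)*(-47) = (1/5 - 35)*(-47) = -174/5*(-47) = 8178/5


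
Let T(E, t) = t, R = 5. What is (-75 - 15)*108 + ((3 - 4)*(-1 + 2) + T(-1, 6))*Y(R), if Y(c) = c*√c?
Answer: -9720 + 25*√5 ≈ -9664.1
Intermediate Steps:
Y(c) = c^(3/2)
(-75 - 15)*108 + ((3 - 4)*(-1 + 2) + T(-1, 6))*Y(R) = (-75 - 15)*108 + ((3 - 4)*(-1 + 2) + 6)*5^(3/2) = -90*108 + (-1*1 + 6)*(5*√5) = -9720 + (-1 + 6)*(5*√5) = -9720 + 5*(5*√5) = -9720 + 25*√5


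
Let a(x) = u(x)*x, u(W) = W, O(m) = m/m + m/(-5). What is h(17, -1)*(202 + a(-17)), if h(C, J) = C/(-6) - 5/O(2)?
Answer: -32897/6 ≈ -5482.8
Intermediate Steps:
O(m) = 1 - m/5 (O(m) = 1 + m*(-1/5) = 1 - m/5)
h(C, J) = -25/3 - C/6 (h(C, J) = C/(-6) - 5/(1 - 1/5*2) = C*(-1/6) - 5/(1 - 2/5) = -C/6 - 5/3/5 = -C/6 - 5*5/3 = -C/6 - 25/3 = -25/3 - C/6)
a(x) = x**2 (a(x) = x*x = x**2)
h(17, -1)*(202 + a(-17)) = (-25/3 - 1/6*17)*(202 + (-17)**2) = (-25/3 - 17/6)*(202 + 289) = -67/6*491 = -32897/6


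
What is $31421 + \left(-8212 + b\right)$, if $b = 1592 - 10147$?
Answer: $14654$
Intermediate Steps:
$b = -8555$ ($b = 1592 - 10147 = -8555$)
$31421 + \left(-8212 + b\right) = 31421 - 16767 = 14654$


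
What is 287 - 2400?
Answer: -2113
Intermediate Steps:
287 - 2400 = -2113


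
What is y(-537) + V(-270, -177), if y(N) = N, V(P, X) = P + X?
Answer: -984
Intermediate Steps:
y(-537) + V(-270, -177) = -537 + (-270 - 177) = -537 - 447 = -984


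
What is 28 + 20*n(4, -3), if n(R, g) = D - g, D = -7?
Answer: -52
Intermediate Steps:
n(R, g) = -7 - g
28 + 20*n(4, -3) = 28 + 20*(-7 - 1*(-3)) = 28 + 20*(-7 + 3) = 28 + 20*(-4) = 28 - 80 = -52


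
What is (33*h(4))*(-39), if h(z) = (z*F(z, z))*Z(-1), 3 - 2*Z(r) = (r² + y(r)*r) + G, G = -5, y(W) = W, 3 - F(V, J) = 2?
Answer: -15444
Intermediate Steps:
F(V, J) = 1 (F(V, J) = 3 - 1*2 = 3 - 2 = 1)
Z(r) = 4 - r² (Z(r) = 3/2 - ((r² + r*r) - 5)/2 = 3/2 - ((r² + r²) - 5)/2 = 3/2 - (2*r² - 5)/2 = 3/2 - (-5 + 2*r²)/2 = 3/2 + (5/2 - r²) = 4 - r²)
h(z) = 3*z (h(z) = (z*1)*(4 - 1*(-1)²) = z*(4 - 1*1) = z*(4 - 1) = z*3 = 3*z)
(33*h(4))*(-39) = (33*(3*4))*(-39) = (33*12)*(-39) = 396*(-39) = -15444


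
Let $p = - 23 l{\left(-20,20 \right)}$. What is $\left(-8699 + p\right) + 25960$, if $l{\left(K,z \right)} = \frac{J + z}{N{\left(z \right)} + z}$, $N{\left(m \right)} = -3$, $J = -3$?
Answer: $17238$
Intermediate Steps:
$l{\left(K,z \right)} = 1$ ($l{\left(K,z \right)} = \frac{-3 + z}{-3 + z} = 1$)
$p = -23$ ($p = \left(-23\right) 1 = -23$)
$\left(-8699 + p\right) + 25960 = \left(-8699 - 23\right) + 25960 = -8722 + 25960 = 17238$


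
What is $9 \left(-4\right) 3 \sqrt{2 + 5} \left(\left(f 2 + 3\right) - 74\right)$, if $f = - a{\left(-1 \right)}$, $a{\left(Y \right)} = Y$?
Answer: $7452 \sqrt{7} \approx 19716.0$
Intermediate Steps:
$f = 1$ ($f = \left(-1\right) \left(-1\right) = 1$)
$9 \left(-4\right) 3 \sqrt{2 + 5} \left(\left(f 2 + 3\right) - 74\right) = 9 \left(-4\right) 3 \sqrt{2 + 5} \left(\left(1 \cdot 2 + 3\right) - 74\right) = - 36 \cdot 3 \sqrt{7} \left(\left(2 + 3\right) - 74\right) = - 108 \sqrt{7} \left(5 - 74\right) = - 108 \sqrt{7} \left(-69\right) = 7452 \sqrt{7}$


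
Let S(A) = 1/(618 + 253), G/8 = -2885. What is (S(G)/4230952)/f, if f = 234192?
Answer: 1/863034801492864 ≈ 1.1587e-15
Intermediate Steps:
G = -23080 (G = 8*(-2885) = -23080)
S(A) = 1/871
(S(G)/4230952)/f = ((1/871)/4230952)/234192 = ((1/871)*(1/4230952))*(1/234192) = (1/3685159192)*(1/234192) = 1/863034801492864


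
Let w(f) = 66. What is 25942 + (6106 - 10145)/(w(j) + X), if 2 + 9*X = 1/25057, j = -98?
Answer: 383906165783/14833745 ≈ 25881.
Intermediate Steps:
X = -50113/225513 (X = -2/9 + (⅑)/25057 = -2/9 + (⅑)*(1/25057) = -2/9 + 1/225513 = -50113/225513 ≈ -0.22222)
25942 + (6106 - 10145)/(w(j) + X) = 25942 + (6106 - 10145)/(66 - 50113/225513) = 25942 - 4039/14833745/225513 = 25942 - 4039*225513/14833745 = 25942 - 910847007/14833745 = 383906165783/14833745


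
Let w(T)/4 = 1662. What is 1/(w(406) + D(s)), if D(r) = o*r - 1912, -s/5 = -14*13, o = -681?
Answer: -1/614974 ≈ -1.6261e-6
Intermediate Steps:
w(T) = 6648 (w(T) = 4*1662 = 6648)
s = 910 (s = -(-70)*13 = -5*(-182) = 910)
D(r) = -1912 - 681*r (D(r) = -681*r - 1912 = -1912 - 681*r)
1/(w(406) + D(s)) = 1/(6648 + (-1912 - 681*910)) = 1/(6648 + (-1912 - 619710)) = 1/(6648 - 621622) = 1/(-614974) = -1/614974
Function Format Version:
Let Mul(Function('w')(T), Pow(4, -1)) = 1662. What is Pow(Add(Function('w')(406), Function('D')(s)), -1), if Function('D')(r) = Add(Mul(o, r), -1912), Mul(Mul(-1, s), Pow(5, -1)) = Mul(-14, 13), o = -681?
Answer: Rational(-1, 614974) ≈ -1.6261e-6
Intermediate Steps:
Function('w')(T) = 6648 (Function('w')(T) = Mul(4, 1662) = 6648)
s = 910 (s = Mul(-5, Mul(-14, 13)) = Mul(-5, -182) = 910)
Function('D')(r) = Add(-1912, Mul(-681, r)) (Function('D')(r) = Add(Mul(-681, r), -1912) = Add(-1912, Mul(-681, r)))
Pow(Add(Function('w')(406), Function('D')(s)), -1) = Pow(Add(6648, Add(-1912, Mul(-681, 910))), -1) = Pow(Add(6648, Add(-1912, -619710)), -1) = Pow(Add(6648, -621622), -1) = Pow(-614974, -1) = Rational(-1, 614974)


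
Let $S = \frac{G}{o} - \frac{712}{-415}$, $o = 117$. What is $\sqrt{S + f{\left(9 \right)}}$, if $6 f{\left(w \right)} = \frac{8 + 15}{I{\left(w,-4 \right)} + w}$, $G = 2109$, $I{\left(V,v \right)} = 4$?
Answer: $\frac{\sqrt{20994243270}}{32370} \approx 4.4762$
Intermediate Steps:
$f{\left(w \right)} = \frac{23}{6 \left(4 + w\right)}$ ($f{\left(w \right)} = \frac{\left(8 + 15\right) \frac{1}{4 + w}}{6} = \frac{23 \frac{1}{4 + w}}{6} = \frac{23}{6 \left(4 + w\right)}$)
$S = \frac{319513}{16185}$ ($S = \frac{2109}{117} - \frac{712}{-415} = 2109 \cdot \frac{1}{117} - - \frac{712}{415} = \frac{703}{39} + \frac{712}{415} = \frac{319513}{16185} \approx 19.741$)
$\sqrt{S + f{\left(9 \right)}} = \sqrt{\frac{319513}{16185} + \frac{23}{6 \left(4 + 9\right)}} = \sqrt{\frac{319513}{16185} + \frac{23}{6 \cdot 13}} = \sqrt{\frac{319513}{16185} + \frac{23}{6} \cdot \frac{1}{13}} = \sqrt{\frac{319513}{16185} + \frac{23}{78}} = \sqrt{\frac{648571}{32370}} = \frac{\sqrt{20994243270}}{32370}$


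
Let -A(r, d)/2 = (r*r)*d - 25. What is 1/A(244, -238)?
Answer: 1/28339186 ≈ 3.5287e-8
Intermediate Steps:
A(r, d) = 50 - 2*d*r**2 (A(r, d) = -2*((r*r)*d - 25) = -2*(r**2*d - 25) = -2*(d*r**2 - 25) = -2*(-25 + d*r**2) = 50 - 2*d*r**2)
1/A(244, -238) = 1/(50 - 2*(-238)*244**2) = 1/(50 - 2*(-238)*59536) = 1/(50 + 28339136) = 1/28339186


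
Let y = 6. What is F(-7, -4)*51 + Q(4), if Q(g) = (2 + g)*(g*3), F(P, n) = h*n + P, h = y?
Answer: -1509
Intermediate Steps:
h = 6
F(P, n) = P + 6*n (F(P, n) = 6*n + P = P + 6*n)
Q(g) = 3*g*(2 + g) (Q(g) = (2 + g)*(3*g) = 3*g*(2 + g))
F(-7, -4)*51 + Q(4) = (-7 + 6*(-4))*51 + 3*4*(2 + 4) = (-7 - 24)*51 + 3*4*6 = -31*51 + 72 = -1581 + 72 = -1509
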